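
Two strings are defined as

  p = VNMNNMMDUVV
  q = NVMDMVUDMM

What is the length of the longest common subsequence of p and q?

4

One common subsequence of length 4: V [1,2] → M [3,5] → M [6,9] → M [7,10]. dp[11][10] = 4 confirms this is the maximum.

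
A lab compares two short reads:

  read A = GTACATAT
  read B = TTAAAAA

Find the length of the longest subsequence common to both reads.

Let dp[i][j] be the LCS length of the first i bases of read A and the first j bases of read B. dp[i][j] = dp[i-1][j-1]+1 when the i-th and j-th bases match, else max(dp[i-1][j], dp[i][j-1]).
    ·  T  T  A  A  A  A  A
 ·  0  0  0  0  0  0  0  0
 G  0  0  0  0  0  0  0  0
 T  0  1  1  1  1  1  1  1
 A  0  1  1  2  2  2  2  2
 C  0  1  1  2  2  2  2  2
 A  0  1  1  2  3  3  3  3
 T  0  1  2  2  3  3  3  3
 A  0  1  2  3  3  4  4  4
 T  0  1  2  3  3  4  4  4
dp[8][7] = 4. One LCS (by backtracking along matches): TAAA.

4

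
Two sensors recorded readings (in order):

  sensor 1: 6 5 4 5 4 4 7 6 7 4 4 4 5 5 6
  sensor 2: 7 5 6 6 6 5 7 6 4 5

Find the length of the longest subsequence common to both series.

Let dp[i][j] be the LCS length of the first i values of sensor 1 and the first j values of sensor 2. dp[i][j] = dp[i-1][j-1]+1 when the i-th and j-th values match, else max(dp[i-1][j], dp[i][j-1]).
    ·  7  5  6  6  6  5  7  6  4  5
 ·  0  0  0  0  0  0  0  0  0  0  0
 6  0  0  0  1  1  1  1  1  1  1  1
 5  0  0  1  1  1  1  2  2  2  2  2
 4  0  0  1  1  1  1  2  2  2  3  3
 5  0  0  1  1  1  1  2  2  2  3  4
 4  0  0  1  1  1  1  2  2  2  3  4
 4  0  0  1  1  1  1  2  2  2  3  4
 7  0  1  1  1  1  1  2  3  3  3  4
 6  0  1  1  2  2  2  2  3  4  4  4
 7  0  1  1  2  2  2  2  3  4  4  4
 4  0  1  1  2  2  2  2  3  4  5  5
 4  0  1  1  2  2  2  2  3  4  5  5
 4  0  1  1  2  2  2  2  3  4  5  5
 5  0  1  2  2  2  2  3  3  4  5  6
 5  0  1  2  2  2  2  3  3  4  5  6
 6  0  1  2  3  3  3  3  3  4  5  6
dp[15][10] = 6. One LCS (by backtracking along matches): 6, 5, 7, 6, 4, 5.

6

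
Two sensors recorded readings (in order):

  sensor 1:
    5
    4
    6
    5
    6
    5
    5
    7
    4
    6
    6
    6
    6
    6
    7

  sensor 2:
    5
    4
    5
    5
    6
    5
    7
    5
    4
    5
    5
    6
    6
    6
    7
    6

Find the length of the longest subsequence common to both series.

11

Pick 5 at sensor 1[1]=sensor 2[1], then 4 at sensor 1[2]=sensor 2[2], then 5 at sensor 1[4]=sensor 2[4], then 6 at sensor 1[5]=sensor 2[5], then 5 at sensor 1[6]=sensor 2[6], then 5 at sensor 1[7]=sensor 2[8], then 4 at sensor 1[9]=sensor 2[9], then 6 at sensor 1[10]=sensor 2[12], then 6 at sensor 1[11]=sensor 2[13], then 6 at sensor 1[12]=sensor 2[14], then 6 at sensor 1[14]=sensor 2[16]; all 11 values appear in both, in order. dp[15][16] = 11 confirms this is the maximum.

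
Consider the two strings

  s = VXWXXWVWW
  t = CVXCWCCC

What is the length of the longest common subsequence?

Taking V [1,2] → X [2,3] → W [3,5] gives a common subsequence of length 3. Since dp[9][8] = 3, nothing longer is possible.

3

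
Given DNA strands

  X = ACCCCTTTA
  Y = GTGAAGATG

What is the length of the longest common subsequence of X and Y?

2

Let dp[i][j] be the LCS length of the first i bases of X and the first j bases of Y. dp[i][j] = dp[i-1][j-1]+1 when the i-th and j-th bases match, else max(dp[i-1][j], dp[i][j-1]).
    ·  G  T  G  A  A  G  A  T  G
 ·  0  0  0  0  0  0  0  0  0  0
 A  0  0  0  0  1  1  1  1  1  1
 C  0  0  0  0  1  1  1  1  1  1
 C  0  0  0  0  1  1  1  1  1  1
 C  0  0  0  0  1  1  1  1  1  1
 C  0  0  0  0  1  1  1  1  1  1
 T  0  0  1  1  1  1  1  1  2  2
 T  0  0  1  1  1  1  1  1  2  2
 T  0  0  1  1  1  1  1  1  2  2
 A  0  0  1  1  2  2  2  2  2  2
dp[9][9] = 2. One LCS (by backtracking along matches): AT.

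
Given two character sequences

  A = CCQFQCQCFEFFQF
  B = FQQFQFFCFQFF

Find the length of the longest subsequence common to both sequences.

Taking Q [3,3], F [4,4], Q [7,5], F [9,6], F [11,7], F [12,9], Q [13,10], F [14,12] gives a common subsequence of length 8. The LCS DP gives dp[14][12] = 8, so this is optimal.

8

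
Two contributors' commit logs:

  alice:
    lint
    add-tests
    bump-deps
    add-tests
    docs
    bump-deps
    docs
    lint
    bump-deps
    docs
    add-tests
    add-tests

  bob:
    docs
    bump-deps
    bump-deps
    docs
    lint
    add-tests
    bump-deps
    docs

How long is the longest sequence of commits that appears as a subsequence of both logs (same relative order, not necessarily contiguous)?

One common subsequence of length 6: bump-deps (alice #3, bob #2); then bump-deps (alice #6, bob #3); then docs (alice #7, bob #4); then lint (alice #8, bob #5); then bump-deps (alice #9, bob #7); then docs (alice #10, bob #8). The LCS DP gives dp[12][8] = 6, so this is optimal.

6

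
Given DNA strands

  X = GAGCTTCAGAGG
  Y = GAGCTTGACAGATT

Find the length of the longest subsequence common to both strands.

10

One common subsequence of length 10: G at X[1]=Y[1], then A at X[2]=Y[2], then G at X[3]=Y[3], then C at X[4]=Y[4], then T at X[5]=Y[5], then T at X[6]=Y[6], then C at X[7]=Y[9], then A at X[8]=Y[10], then G at X[9]=Y[11], then A at X[10]=Y[12]. Since dp[12][14] = 10, nothing longer is possible.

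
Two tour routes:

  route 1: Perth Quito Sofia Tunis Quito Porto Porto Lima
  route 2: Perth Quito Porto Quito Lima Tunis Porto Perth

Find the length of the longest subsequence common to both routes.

One common subsequence of length 4: Perth at route 1[1]=route 2[1]; then Quito at route 1[2]=route 2[4]; then Tunis at route 1[4]=route 2[6]; then Porto at route 1[6]=route 2[7]. Since dp[8][8] = 4, nothing longer is possible.

4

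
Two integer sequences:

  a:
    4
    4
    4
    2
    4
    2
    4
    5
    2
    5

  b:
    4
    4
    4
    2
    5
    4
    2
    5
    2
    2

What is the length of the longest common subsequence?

One common subsequence of length 8: 4 [1,1], then 4 [2,2], then 4 [3,3], then 2 [4,4], then 4 [5,6], then 2 [6,7], then 5 [8,8], then 2 [9,10]. Since dp[10][10] = 8, nothing longer is possible.

8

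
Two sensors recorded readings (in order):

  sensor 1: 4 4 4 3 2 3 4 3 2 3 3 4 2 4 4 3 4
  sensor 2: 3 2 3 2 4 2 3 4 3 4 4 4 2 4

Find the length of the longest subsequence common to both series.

Taking 3 at sensor 1[4]=sensor 2[1] → 2 at sensor 1[5]=sensor 2[2] → 3 at sensor 1[6]=sensor 2[3] → 4 at sensor 1[7]=sensor 2[5] → 2 at sensor 1[9]=sensor 2[6] → 3 at sensor 1[10]=sensor 2[7] → 3 at sensor 1[11]=sensor 2[9] → 4 at sensor 1[12]=sensor 2[10] → 4 at sensor 1[14]=sensor 2[11] → 4 at sensor 1[15]=sensor 2[12] → 4 at sensor 1[17]=sensor 2[14] gives a common subsequence of length 11. Since dp[17][14] = 11, nothing longer is possible.

11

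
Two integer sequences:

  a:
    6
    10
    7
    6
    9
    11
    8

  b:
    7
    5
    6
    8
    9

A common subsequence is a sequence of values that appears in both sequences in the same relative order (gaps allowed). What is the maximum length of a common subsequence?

Let dp[i][j] be the LCS length of the first i values of a and the first j values of b. dp[i][j] = dp[i-1][j-1]+1 when the i-th and j-th values match, else max(dp[i-1][j], dp[i][j-1]).
    ·  7  5  6  8  9
 ·  0  0  0  0  0  0
 6  0  0  0  1  1  1
10  0  0  0  1  1  1
 7  0  1  1  1  1  1
 6  0  1  1  2  2  2
 9  0  1  1  2  2  3
11  0  1  1  2  2  3
 8  0  1  1  2  3  3
dp[7][5] = 3. One LCS (by backtracking along matches): 7, 6, 9.

3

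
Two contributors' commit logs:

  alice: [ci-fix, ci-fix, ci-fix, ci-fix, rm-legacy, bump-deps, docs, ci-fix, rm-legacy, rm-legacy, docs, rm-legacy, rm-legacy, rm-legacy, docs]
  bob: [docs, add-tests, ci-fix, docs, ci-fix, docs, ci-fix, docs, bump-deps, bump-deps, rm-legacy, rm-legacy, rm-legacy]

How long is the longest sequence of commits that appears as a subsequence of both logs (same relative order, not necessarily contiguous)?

Match ci-fix [1,3], ci-fix [4,5], docs [7,6], ci-fix [8,7], docs [11,8], rm-legacy [12,11], rm-legacy [13,12], rm-legacy [14,13] — 8 commits in the same relative order in both, and the DP table's final entry dp[15][13] is also 8, so no common subsequence is longer.

8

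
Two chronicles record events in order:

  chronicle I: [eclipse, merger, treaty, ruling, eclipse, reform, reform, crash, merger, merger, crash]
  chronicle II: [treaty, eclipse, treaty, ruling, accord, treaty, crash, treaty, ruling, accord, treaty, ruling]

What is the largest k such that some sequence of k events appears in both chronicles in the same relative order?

4

Pick eclipse at chronicle I[1]=chronicle II[2], treaty at chronicle I[3]=chronicle II[3], ruling at chronicle I[4]=chronicle II[4], crash at chronicle I[8]=chronicle II[7]; all 4 events appear in both, in order. dp[11][12] = 4 confirms this is the maximum.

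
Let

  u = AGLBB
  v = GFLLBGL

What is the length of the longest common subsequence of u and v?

3

Match G (u #2, v #1) → L (u #3, v #4) → B (u #4, v #5) — 3 characters in the same relative order in both. dp[5][7] = 3 confirms this is the maximum.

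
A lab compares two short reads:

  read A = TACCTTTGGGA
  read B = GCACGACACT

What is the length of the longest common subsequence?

Let dp[i][j] be the LCS length of the first i bases of read A and the first j bases of read B. dp[i][j] = dp[i-1][j-1]+1 when the i-th and j-th bases match, else max(dp[i-1][j], dp[i][j-1]).
    ·  G  C  A  C  G  A  C  A  C  T
 ·  0  0  0  0  0  0  0  0  0  0  0
 T  0  0  0  0  0  0  0  0  0  0  1
 A  0  0  0  1  1  1  1  1  1  1  1
 C  0  0  1  1  2  2  2  2  2  2  2
 C  0  0  1  1  2  2  2  3  3  3  3
 T  0  0  1  1  2  2  2  3  3  3  4
 T  0  0  1  1  2  2  2  3  3  3  4
 T  0  0  1  1  2  2  2  3  3  3  4
 G  0  1  1  1  2  3  3  3  3  3  4
 G  0  1  1  1  2  3  3  3  3  3  4
 G  0  1  1  1  2  3  3  3  3  3  4
 A  0  1  1  2  2  3  4  4  4  4  4
dp[11][10] = 4. One LCS (by backtracking along matches): ACCT.

4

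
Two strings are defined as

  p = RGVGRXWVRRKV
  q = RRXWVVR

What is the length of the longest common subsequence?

One common subsequence of length 6: R [1,1], then R [5,2], then X [6,3], then W [7,4], then V [8,6], then R [10,7]. The LCS DP gives dp[12][7] = 6, so this is optimal.

6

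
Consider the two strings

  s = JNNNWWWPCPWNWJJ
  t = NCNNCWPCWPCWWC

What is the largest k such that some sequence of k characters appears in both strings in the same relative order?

Match N [2,1], then N [3,3], then N [4,4], then W [5,6], then W [7,9], then P [8,10], then C [9,11], then W [11,12], then W [13,13] — 9 characters in the same relative order in both, and the DP table's final entry dp[15][14] is also 9, so no common subsequence is longer.

9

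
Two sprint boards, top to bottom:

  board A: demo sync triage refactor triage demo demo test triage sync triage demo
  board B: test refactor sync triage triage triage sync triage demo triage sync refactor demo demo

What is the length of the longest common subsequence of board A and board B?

7

Taking sync at board A[2]=board B[3] → triage at board A[3]=board B[6] → triage at board A[5]=board B[8] → demo at board A[7]=board B[9] → triage at board A[9]=board B[10] → sync at board A[10]=board B[11] → demo at board A[12]=board B[14] gives a common subsequence of length 7. dp[12][14] = 7 confirms this is the maximum.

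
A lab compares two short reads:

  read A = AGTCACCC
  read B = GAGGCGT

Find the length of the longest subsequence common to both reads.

Match A at read A[1]=read B[2], then G at read A[2]=read B[6], then T at read A[3]=read B[7] — 3 bases in the same relative order in both, and the DP table's final entry dp[8][7] is also 3, so no common subsequence is longer.

3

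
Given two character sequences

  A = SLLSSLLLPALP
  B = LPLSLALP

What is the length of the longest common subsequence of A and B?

Taking L at A[2]=B[1], L at A[3]=B[3], S at A[5]=B[4], L at A[8]=B[5], A at A[10]=B[6], L at A[11]=B[7], P at A[12]=B[8] gives a common subsequence of length 7. The LCS DP gives dp[12][8] = 7, so this is optimal.

7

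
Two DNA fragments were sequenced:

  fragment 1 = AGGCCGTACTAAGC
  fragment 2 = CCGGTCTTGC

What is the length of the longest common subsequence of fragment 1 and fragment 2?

Let dp[i][j] be the LCS length of the first i bases of fragment 1 and the first j bases of fragment 2. dp[i][j] = dp[i-1][j-1]+1 when the i-th and j-th bases match, else max(dp[i-1][j], dp[i][j-1]).
    ·  C  C  G  G  T  C  T  T  G  C
 ·  0  0  0  0  0  0  0  0  0  0  0
 A  0  0  0  0  0  0  0  0  0  0  0
 G  0  0  0  1  1  1  1  1  1  1  1
 G  0  0  0  1  2  2  2  2  2  2  2
 C  0  1  1  1  2  2  3  3  3  3  3
 C  0  1  2  2  2  2  3  3  3  3  4
 G  0  1  2  3  3  3  3  3  3  4  4
 T  0  1  2  3  3  4  4  4  4  4  4
 A  0  1  2  3  3  4  4  4  4  4  4
 C  0  1  2  3  3  4  5  5  5  5  5
 T  0  1  2  3  3  4  5  6  6  6  6
 A  0  1  2  3  3  4  5  6  6  6  6
 A  0  1  2  3  3  4  5  6  6  6  6
 G  0  1  2  3  4  4  5  6  6  7  7
 C  0  1  2  3  4  4  5  6  6  7  8
dp[14][10] = 8. One LCS (by backtracking along matches): CCGTCTGC.

8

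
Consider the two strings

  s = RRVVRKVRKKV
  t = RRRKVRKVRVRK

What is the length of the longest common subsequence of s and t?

Let dp[i][j] be the LCS length of the first i characters of s and the first j characters of t. dp[i][j] = dp[i-1][j-1]+1 when the i-th and j-th characters match, else max(dp[i-1][j], dp[i][j-1]).
    ·  R  R  R  K  V  R  K  V  R  V  R  K
 ·  0  0  0  0  0  0  0  0  0  0  0  0  0
 R  0  1  1  1  1  1  1  1  1  1  1  1  1
 R  0  1  2  2  2  2  2  2  2  2  2  2  2
 V  0  1  2  2  2  3  3  3  3  3  3  3  3
 V  0  1  2  2  2  3  3  3  4  4  4  4  4
 R  0  1  2  3  3  3  4  4  4  5  5  5  5
 K  0  1  2  3  4  4  4  5  5  5  5  5  6
 V  0  1  2  3  4  5  5  5  6  6  6  6  6
 R  0  1  2  3  4  5  6  6  6  7  7  7  7
 K  0  1  2  3  4  5  6  7  7  7  7  7  8
 K  0  1  2  3  4  5  6  7  7  7  7  7  8
 V  0  1  2  3  4  5  6  7  8  8  8  8  8
dp[11][12] = 8. One LCS (by backtracking along matches): RRVVRVRK.

8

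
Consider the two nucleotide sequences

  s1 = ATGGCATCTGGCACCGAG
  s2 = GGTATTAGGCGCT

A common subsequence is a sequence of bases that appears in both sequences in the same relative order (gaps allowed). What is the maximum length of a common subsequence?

9

Taking G [3,1]; then G [4,2]; then A [6,4]; then T [7,5]; then T [9,6]; then G [10,8]; then G [11,9]; then C [12,10]; then C [14,12] gives a common subsequence of length 9, and the DP table's final entry dp[18][13] is also 9, so no common subsequence is longer.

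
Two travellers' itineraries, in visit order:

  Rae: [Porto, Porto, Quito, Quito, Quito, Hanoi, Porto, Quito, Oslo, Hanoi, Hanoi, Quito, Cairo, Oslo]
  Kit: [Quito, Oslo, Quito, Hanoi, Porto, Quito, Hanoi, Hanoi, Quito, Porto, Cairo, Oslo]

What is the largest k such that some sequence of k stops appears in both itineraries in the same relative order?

10

Match Quito [3,1], Quito [5,3], Hanoi [6,4], Porto [7,5], Quito [8,6], Hanoi [10,7], Hanoi [11,8], Quito [12,9], Cairo [13,11], Oslo [14,12] — 10 stops in the same relative order in both. The LCS DP gives dp[14][12] = 10, so this is optimal.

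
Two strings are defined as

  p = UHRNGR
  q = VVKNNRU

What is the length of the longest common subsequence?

2

Let dp[i][j] be the LCS length of the first i characters of p and the first j characters of q. dp[i][j] = dp[i-1][j-1]+1 when the i-th and j-th characters match, else max(dp[i-1][j], dp[i][j-1]).
    ·  V  V  K  N  N  R  U
 ·  0  0  0  0  0  0  0  0
 U  0  0  0  0  0  0  0  1
 H  0  0  0  0  0  0  0  1
 R  0  0  0  0  0  0  1  1
 N  0  0  0  0  1  1  1  1
 G  0  0  0  0  1  1  1  1
 R  0  0  0  0  1  1  2  2
dp[6][7] = 2. One LCS (by backtracking along matches): NR.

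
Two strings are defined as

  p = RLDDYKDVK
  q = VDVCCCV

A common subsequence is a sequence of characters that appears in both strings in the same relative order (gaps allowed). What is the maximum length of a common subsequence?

2

Let dp[i][j] be the LCS length of the first i characters of p and the first j characters of q. dp[i][j] = dp[i-1][j-1]+1 when the i-th and j-th characters match, else max(dp[i-1][j], dp[i][j-1]).
    ·  V  D  V  C  C  C  V
 ·  0  0  0  0  0  0  0  0
 R  0  0  0  0  0  0  0  0
 L  0  0  0  0  0  0  0  0
 D  0  0  1  1  1  1  1  1
 D  0  0  1  1  1  1  1  1
 Y  0  0  1  1  1  1  1  1
 K  0  0  1  1  1  1  1  1
 D  0  0  1  1  1  1  1  1
 V  0  1  1  2  2  2  2  2
 K  0  1  1  2  2  2  2  2
dp[9][7] = 2. One LCS (by backtracking along matches): DV.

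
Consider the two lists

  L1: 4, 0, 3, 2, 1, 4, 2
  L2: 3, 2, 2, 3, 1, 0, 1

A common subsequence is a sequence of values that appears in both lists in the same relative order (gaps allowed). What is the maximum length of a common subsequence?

Pick 3 (L1 #3, L2 #1) → 2 (L1 #4, L2 #3) → 1 (L1 #5, L2 #7); all 3 values appear in both, in order. dp[7][7] = 3 confirms this is the maximum.

3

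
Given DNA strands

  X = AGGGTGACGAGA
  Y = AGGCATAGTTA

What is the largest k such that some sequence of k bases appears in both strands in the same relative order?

7

Match A at X[1]=Y[1] → G at X[2]=Y[2] → G at X[3]=Y[3] → T at X[5]=Y[6] → A at X[7]=Y[7] → G at X[9]=Y[8] → A at X[12]=Y[11] — 7 bases in the same relative order in both. Since dp[12][11] = 7, nothing longer is possible.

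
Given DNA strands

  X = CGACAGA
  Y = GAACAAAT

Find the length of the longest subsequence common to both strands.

Taking G [2,1]; then A [3,3]; then C [4,4]; then A [5,6]; then A [7,7] gives a common subsequence of length 5. dp[7][8] = 5 confirms this is the maximum.

5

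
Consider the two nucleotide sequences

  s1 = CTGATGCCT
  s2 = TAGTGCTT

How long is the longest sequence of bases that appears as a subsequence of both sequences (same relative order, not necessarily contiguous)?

6

Let dp[i][j] be the LCS length of the first i bases of s1 and the first j bases of s2. dp[i][j] = dp[i-1][j-1]+1 when the i-th and j-th bases match, else max(dp[i-1][j], dp[i][j-1]).
    ·  T  A  G  T  G  C  T  T
 ·  0  0  0  0  0  0  0  0  0
 C  0  0  0  0  0  0  1  1  1
 T  0  1  1  1  1  1  1  2  2
 G  0  1  1  2  2  2  2  2  2
 A  0  1  2  2  2  2  2  2  2
 T  0  1  2  2  3  3  3  3  3
 G  0  1  2  3  3  4  4  4  4
 C  0  1  2  3  3  4  5  5  5
 C  0  1  2  3  3  4  5  5  5
 T  0  1  2  3  4  4  5  6  6
dp[9][8] = 6. One LCS (by backtracking along matches): TGTGCT.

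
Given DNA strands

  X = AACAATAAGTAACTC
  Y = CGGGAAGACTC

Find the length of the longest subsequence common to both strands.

Pick C at X[3]=Y[1], then A at X[7]=Y[5], then A at X[8]=Y[6], then G at X[9]=Y[7], then A at X[12]=Y[8], then C at X[13]=Y[9], then T at X[14]=Y[10], then C at X[15]=Y[11]; all 8 bases appear in both, in order, and the DP table's final entry dp[15][11] is also 8, so no common subsequence is longer.

8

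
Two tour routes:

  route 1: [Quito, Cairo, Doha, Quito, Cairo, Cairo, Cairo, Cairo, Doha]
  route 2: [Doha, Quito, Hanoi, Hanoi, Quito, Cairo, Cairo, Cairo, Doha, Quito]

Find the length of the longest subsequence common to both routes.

Taking Quito (route 1 #1, route 2 #2); then Quito (route 1 #4, route 2 #5); then Cairo (route 1 #6, route 2 #6); then Cairo (route 1 #7, route 2 #7); then Cairo (route 1 #8, route 2 #8); then Doha (route 1 #9, route 2 #9) gives a common subsequence of length 6. The LCS DP gives dp[9][10] = 6, so this is optimal.

6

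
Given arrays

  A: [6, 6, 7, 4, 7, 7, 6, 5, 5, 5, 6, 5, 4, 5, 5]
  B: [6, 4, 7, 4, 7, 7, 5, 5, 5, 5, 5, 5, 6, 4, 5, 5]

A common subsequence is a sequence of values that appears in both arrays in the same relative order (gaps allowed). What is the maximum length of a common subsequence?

Match 6 (A #1, B #1), then 7 (A #3, B #3), then 4 (A #4, B #4), then 7 (A #5, B #5), then 7 (A #6, B #6), then 5 (A #8, B #10), then 5 (A #9, B #11), then 5 (A #10, B #12), then 6 (A #11, B #13), then 4 (A #13, B #14), then 5 (A #14, B #15), then 5 (A #15, B #16) — 12 values in the same relative order in both, and the DP table's final entry dp[15][16] is also 12, so no common subsequence is longer.

12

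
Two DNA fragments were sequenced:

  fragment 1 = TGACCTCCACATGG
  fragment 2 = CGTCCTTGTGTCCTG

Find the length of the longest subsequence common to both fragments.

One common subsequence of length 8: T at fragment 1[1]=fragment 2[3]; then C at fragment 1[4]=fragment 2[4]; then C at fragment 1[5]=fragment 2[5]; then T at fragment 1[6]=fragment 2[11]; then C at fragment 1[8]=fragment 2[12]; then C at fragment 1[10]=fragment 2[13]; then T at fragment 1[12]=fragment 2[14]; then G at fragment 1[14]=fragment 2[15], and the DP table's final entry dp[14][15] is also 8, so no common subsequence is longer.

8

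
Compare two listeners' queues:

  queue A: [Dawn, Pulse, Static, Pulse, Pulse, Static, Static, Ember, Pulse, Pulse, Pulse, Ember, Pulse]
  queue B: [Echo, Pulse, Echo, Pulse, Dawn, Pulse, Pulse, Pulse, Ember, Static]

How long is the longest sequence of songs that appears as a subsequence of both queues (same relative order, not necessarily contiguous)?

Match Pulse [2,2], Pulse [4,4], Pulse [9,6], Pulse [10,7], Pulse [11,8], Ember [12,9] — 6 songs in the same relative order in both, and the DP table's final entry dp[13][10] is also 6, so no common subsequence is longer.

6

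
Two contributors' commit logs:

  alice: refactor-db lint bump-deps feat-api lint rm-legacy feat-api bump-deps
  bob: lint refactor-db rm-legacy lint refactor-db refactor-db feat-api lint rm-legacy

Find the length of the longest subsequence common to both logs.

Taking refactor-db (alice #1, bob #2) → lint (alice #2, bob #4) → feat-api (alice #4, bob #7) → lint (alice #5, bob #8) → rm-legacy (alice #6, bob #9) gives a common subsequence of length 5, and the DP table's final entry dp[8][9] is also 5, so no common subsequence is longer.

5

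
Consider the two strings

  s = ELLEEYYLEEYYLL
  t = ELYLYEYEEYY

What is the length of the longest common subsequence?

9

Pick E [1,1], then L [2,2], then L [3,4], then E [5,6], then Y [7,7], then E [9,8], then E [10,9], then Y [11,10], then Y [12,11]; all 9 characters appear in both, in order. dp[14][11] = 9 confirms this is the maximum.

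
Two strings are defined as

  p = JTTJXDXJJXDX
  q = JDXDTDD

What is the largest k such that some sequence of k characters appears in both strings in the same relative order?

Pick J at p[1]=q[1], T at p[3]=q[5], D at p[6]=q[6], D at p[11]=q[7]; all 4 characters appear in both, in order. dp[12][7] = 4 confirms this is the maximum.

4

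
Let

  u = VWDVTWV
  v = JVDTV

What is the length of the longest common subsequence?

Let dp[i][j] be the LCS length of the first i characters of u and the first j characters of v. dp[i][j] = dp[i-1][j-1]+1 when the i-th and j-th characters match, else max(dp[i-1][j], dp[i][j-1]).
    ·  J  V  D  T  V
 ·  0  0  0  0  0  0
 V  0  0  1  1  1  1
 W  0  0  1  1  1  1
 D  0  0  1  2  2  2
 V  0  0  1  2  2  3
 T  0  0  1  2  3  3
 W  0  0  1  2  3  3
 V  0  0  1  2  3  4
dp[7][5] = 4. One LCS (by backtracking along matches): VDTV.

4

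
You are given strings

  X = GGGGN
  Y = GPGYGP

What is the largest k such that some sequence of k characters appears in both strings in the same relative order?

Let dp[i][j] be the LCS length of the first i characters of X and the first j characters of Y. dp[i][j] = dp[i-1][j-1]+1 when the i-th and j-th characters match, else max(dp[i-1][j], dp[i][j-1]).
    ·  G  P  G  Y  G  P
 ·  0  0  0  0  0  0  0
 G  0  1  1  1  1  1  1
 G  0  1  1  2  2  2  2
 G  0  1  1  2  2  3  3
 G  0  1  1  2  2  3  3
 N  0  1  1  2  2  3  3
dp[5][6] = 3. One LCS (by backtracking along matches): GGG.

3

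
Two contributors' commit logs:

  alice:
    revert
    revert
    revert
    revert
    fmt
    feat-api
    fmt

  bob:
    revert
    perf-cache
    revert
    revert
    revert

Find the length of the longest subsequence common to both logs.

Taking revert at alice[1]=bob[1], then revert at alice[2]=bob[3], then revert at alice[3]=bob[4], then revert at alice[4]=bob[5] gives a common subsequence of length 4, and the DP table's final entry dp[7][5] is also 4, so no common subsequence is longer.

4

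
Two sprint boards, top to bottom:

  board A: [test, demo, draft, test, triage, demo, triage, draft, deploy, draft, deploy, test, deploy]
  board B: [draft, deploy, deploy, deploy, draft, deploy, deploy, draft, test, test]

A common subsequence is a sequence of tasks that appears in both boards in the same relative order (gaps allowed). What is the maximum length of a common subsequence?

5

One common subsequence of length 5: draft at board A[3]=board B[1], draft at board A[8]=board B[5], deploy at board A[9]=board B[7], draft at board A[10]=board B[8], test at board A[12]=board B[10]. The LCS DP gives dp[13][10] = 5, so this is optimal.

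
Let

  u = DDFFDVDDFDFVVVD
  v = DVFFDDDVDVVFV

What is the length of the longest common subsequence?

10

Match D at u[1]=v[1]; then F at u[3]=v[3]; then F at u[4]=v[4]; then D at u[5]=v[5]; then D at u[7]=v[6]; then D at u[8]=v[7]; then D at u[10]=v[9]; then V at u[12]=v[10]; then V at u[13]=v[11]; then V at u[14]=v[13] — 10 characters in the same relative order in both, and the DP table's final entry dp[15][13] is also 10, so no common subsequence is longer.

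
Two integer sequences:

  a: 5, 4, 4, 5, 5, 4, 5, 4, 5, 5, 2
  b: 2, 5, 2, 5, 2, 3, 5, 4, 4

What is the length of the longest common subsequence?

One common subsequence of length 5: 5 [1,2], 5 [4,4], 5 [5,7], 4 [6,8], 4 [8,9]. dp[11][9] = 5 confirms this is the maximum.

5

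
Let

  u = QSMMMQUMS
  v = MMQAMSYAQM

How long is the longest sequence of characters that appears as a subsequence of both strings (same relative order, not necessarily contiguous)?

Let dp[i][j] be the LCS length of the first i characters of u and the first j characters of v. dp[i][j] = dp[i-1][j-1]+1 when the i-th and j-th characters match, else max(dp[i-1][j], dp[i][j-1]).
    ·  M  M  Q  A  M  S  Y  A  Q  M
 ·  0  0  0  0  0  0  0  0  0  0  0
 Q  0  0  0  1  1  1  1  1  1  1  1
 S  0  0  0  1  1  1  2  2  2  2  2
 M  0  1  1  1  1  2  2  2  2  2  3
 M  0  1  2  2  2  2  2  2  2  2  3
 M  0  1  2  2  2  3  3  3  3  3  3
 Q  0  1  2  3  3  3  3  3  3  4  4
 U  0  1  2  3  3  3  3  3  3  4  4
 M  0  1  2  3  3  4  4  4  4  4  5
 S  0  1  2  3  3  4  5  5  5  5  5
dp[9][10] = 5. One LCS (by backtracking along matches): MMMQM.

5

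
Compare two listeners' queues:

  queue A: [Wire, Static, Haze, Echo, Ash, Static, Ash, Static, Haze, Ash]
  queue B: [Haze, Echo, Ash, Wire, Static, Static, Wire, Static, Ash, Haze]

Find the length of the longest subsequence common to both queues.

One common subsequence of length 6: Haze [3,1], then Echo [4,2], then Ash [5,3], then Static [6,8], then Ash [7,9], then Haze [9,10], and the DP table's final entry dp[10][10] is also 6, so no common subsequence is longer.

6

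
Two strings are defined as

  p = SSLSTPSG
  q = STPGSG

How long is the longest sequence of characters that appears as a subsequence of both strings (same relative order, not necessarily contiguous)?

5

Pick S (p #4, q #1) → T (p #5, q #2) → P (p #6, q #3) → S (p #7, q #5) → G (p #8, q #6); all 5 characters appear in both, in order, and the DP table's final entry dp[8][6] is also 5, so no common subsequence is longer.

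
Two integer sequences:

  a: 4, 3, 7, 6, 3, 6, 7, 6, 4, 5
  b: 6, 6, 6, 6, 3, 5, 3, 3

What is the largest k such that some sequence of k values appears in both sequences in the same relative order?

4

Let dp[i][j] be the LCS length of the first i values of a and the first j values of b. dp[i][j] = dp[i-1][j-1]+1 when the i-th and j-th values match, else max(dp[i-1][j], dp[i][j-1]).
    ·  6  6  6  6  3  5  3  3
 ·  0  0  0  0  0  0  0  0  0
 4  0  0  0  0  0  0  0  0  0
 3  0  0  0  0  0  1  1  1  1
 7  0  0  0  0  0  1  1  1  1
 6  0  1  1  1  1  1  1  1  1
 3  0  1  1  1  1  2  2  2  2
 6  0  1  2  2  2  2  2  2  2
 7  0  1  2  2  2  2  2  2  2
 6  0  1  2  3  3  3  3  3  3
 4  0  1  2  3  3  3  3  3  3
 5  0  1  2  3  3  3  4  4  4
dp[10][8] = 4. One LCS (by backtracking along matches): 6, 6, 6, 5.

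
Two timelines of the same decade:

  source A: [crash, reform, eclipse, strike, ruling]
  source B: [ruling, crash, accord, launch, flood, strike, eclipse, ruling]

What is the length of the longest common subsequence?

3

Taking crash [1,2], eclipse [3,7], ruling [5,8] gives a common subsequence of length 3, and the DP table's final entry dp[5][8] is also 3, so no common subsequence is longer.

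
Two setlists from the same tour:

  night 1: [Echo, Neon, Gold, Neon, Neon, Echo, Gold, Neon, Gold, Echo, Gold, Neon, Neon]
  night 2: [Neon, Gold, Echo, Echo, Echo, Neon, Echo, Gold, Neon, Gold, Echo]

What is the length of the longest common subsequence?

8

One common subsequence of length 8: Neon (night 1 #2, night 2 #1) → Gold (night 1 #3, night 2 #2) → Neon (night 1 #5, night 2 #6) → Echo (night 1 #6, night 2 #7) → Gold (night 1 #7, night 2 #8) → Neon (night 1 #8, night 2 #9) → Gold (night 1 #9, night 2 #10) → Echo (night 1 #10, night 2 #11). Since dp[13][11] = 8, nothing longer is possible.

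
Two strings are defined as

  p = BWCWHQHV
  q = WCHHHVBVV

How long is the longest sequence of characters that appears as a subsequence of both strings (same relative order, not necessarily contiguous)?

5

One common subsequence of length 5: W at p[2]=q[1]; then C at p[3]=q[2]; then H at p[5]=q[4]; then H at p[7]=q[5]; then V at p[8]=q[9]. Since dp[8][9] = 5, nothing longer is possible.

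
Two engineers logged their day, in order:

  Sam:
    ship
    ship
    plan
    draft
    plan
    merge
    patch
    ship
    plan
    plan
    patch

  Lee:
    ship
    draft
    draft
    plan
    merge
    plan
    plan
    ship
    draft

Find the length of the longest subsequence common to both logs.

6

Pick ship at Sam[1]=Lee[1], then draft at Sam[4]=Lee[3], then plan at Sam[5]=Lee[4], then merge at Sam[6]=Lee[5], then plan at Sam[9]=Lee[6], then plan at Sam[10]=Lee[7]; all 6 tasks appear in both, in order, and the DP table's final entry dp[11][9] is also 6, so no common subsequence is longer.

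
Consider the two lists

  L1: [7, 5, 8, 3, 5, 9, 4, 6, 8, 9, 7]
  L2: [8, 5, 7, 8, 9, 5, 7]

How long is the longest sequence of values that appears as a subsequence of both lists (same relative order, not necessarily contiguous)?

5

One common subsequence of length 5: 8 (L1 #3, L2 #1); then 5 (L1 #5, L2 #2); then 8 (L1 #9, L2 #4); then 9 (L1 #10, L2 #5); then 7 (L1 #11, L2 #7). The LCS DP gives dp[11][7] = 5, so this is optimal.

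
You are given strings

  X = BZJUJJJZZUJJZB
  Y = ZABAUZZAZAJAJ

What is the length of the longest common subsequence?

One common subsequence of length 6: B [1,3], then Z [2,6], then Z [8,7], then Z [9,9], then J [11,11], then J [12,13]. The LCS DP gives dp[14][13] = 6, so this is optimal.

6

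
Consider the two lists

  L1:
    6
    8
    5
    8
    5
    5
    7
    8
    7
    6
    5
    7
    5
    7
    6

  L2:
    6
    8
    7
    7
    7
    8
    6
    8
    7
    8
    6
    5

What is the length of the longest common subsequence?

One common subsequence of length 7: 6 at L1[1]=L2[1], then 8 at L1[2]=L2[6], then 8 at L1[4]=L2[8], then 7 at L1[7]=L2[9], then 8 at L1[8]=L2[10], then 6 at L1[10]=L2[11], then 5 at L1[13]=L2[12], and the DP table's final entry dp[15][12] is also 7, so no common subsequence is longer.

7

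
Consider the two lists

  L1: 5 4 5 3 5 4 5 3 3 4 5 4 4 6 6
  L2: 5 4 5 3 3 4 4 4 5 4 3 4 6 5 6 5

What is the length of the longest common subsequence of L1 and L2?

11

Match 5 at L1[1]=L2[1], 4 at L1[2]=L2[2], 5 at L1[3]=L2[3], 3 at L1[4]=L2[5], 4 at L1[6]=L2[7], 4 at L1[10]=L2[8], 5 at L1[11]=L2[9], 4 at L1[12]=L2[10], 4 at L1[13]=L2[12], 6 at L1[14]=L2[13], 6 at L1[15]=L2[15] — 11 values in the same relative order in both. The LCS DP gives dp[15][16] = 11, so this is optimal.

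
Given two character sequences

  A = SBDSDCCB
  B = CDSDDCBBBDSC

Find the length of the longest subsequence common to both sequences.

5

Taking S (A #1, B #3) → B (A #2, B #9) → D (A #3, B #10) → S (A #4, B #11) → C (A #7, B #12) gives a common subsequence of length 5. dp[8][12] = 5 confirms this is the maximum.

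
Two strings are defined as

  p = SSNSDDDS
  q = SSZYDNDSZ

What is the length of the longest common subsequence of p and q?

5

Match S at p[1]=q[1] → S at p[2]=q[2] → N at p[3]=q[6] → D at p[7]=q[7] → S at p[8]=q[8] — 5 characters in the same relative order in both. The LCS DP gives dp[8][9] = 5, so this is optimal.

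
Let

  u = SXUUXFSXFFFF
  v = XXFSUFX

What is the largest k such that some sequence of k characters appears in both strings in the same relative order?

Pick X at u[2]=v[1], then X at u[5]=v[2], then F at u[6]=v[3], then S at u[7]=v[4], then X at u[8]=v[7]; all 5 characters appear in both, in order. The LCS DP gives dp[12][7] = 5, so this is optimal.

5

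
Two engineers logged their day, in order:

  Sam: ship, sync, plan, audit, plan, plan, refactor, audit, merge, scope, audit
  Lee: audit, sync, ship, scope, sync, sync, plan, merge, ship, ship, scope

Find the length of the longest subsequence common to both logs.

5

One common subsequence of length 5: ship (Sam #1, Lee #3) → sync (Sam #2, Lee #6) → plan (Sam #6, Lee #7) → merge (Sam #9, Lee #8) → scope (Sam #10, Lee #11). dp[11][11] = 5 confirms this is the maximum.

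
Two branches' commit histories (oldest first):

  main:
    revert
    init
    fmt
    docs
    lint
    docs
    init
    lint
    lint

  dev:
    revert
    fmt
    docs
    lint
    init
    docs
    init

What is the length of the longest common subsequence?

Taking revert [1,1], then fmt [3,2], then docs [4,3], then lint [5,4], then docs [6,6], then init [7,7] gives a common subsequence of length 6. Since dp[9][7] = 6, nothing longer is possible.

6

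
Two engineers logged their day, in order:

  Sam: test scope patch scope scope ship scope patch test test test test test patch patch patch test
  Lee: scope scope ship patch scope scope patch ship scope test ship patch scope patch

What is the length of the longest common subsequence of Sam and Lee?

9

Taking scope [2,2], then patch [3,4], then scope [4,5], then scope [5,6], then ship [6,8], then scope [7,9], then test [9,10], then patch [14,12], then patch [16,14] gives a common subsequence of length 9, and the DP table's final entry dp[17][14] is also 9, so no common subsequence is longer.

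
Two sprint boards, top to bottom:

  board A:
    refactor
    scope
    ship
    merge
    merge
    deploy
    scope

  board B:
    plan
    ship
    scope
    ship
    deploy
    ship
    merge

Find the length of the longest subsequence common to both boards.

3

Taking scope [2,3] → ship [3,6] → merge [5,7] gives a common subsequence of length 3. Since dp[7][7] = 3, nothing longer is possible.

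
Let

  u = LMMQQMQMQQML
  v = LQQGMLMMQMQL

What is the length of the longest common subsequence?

One common subsequence of length 8: L at u[1]=v[1] → M at u[2]=v[5] → M at u[3]=v[7] → M at u[6]=v[8] → Q at u[7]=v[9] → M at u[8]=v[10] → Q at u[10]=v[11] → L at u[12]=v[12]. Since dp[12][12] = 8, nothing longer is possible.

8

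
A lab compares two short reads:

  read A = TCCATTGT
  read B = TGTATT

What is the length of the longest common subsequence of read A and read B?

4

Taking T (read A #1, read B #3) → A (read A #4, read B #4) → T (read A #6, read B #5) → T (read A #8, read B #6) gives a common subsequence of length 4, and the DP table's final entry dp[8][6] is also 4, so no common subsequence is longer.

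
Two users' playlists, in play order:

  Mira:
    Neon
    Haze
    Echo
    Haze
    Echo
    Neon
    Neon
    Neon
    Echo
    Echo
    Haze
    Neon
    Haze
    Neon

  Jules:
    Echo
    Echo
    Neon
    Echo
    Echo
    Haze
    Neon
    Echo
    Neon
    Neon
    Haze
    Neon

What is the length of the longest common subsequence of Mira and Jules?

Match Echo [3,1], Echo [5,2], Neon [8,3], Echo [9,4], Echo [10,5], Haze [11,6], Neon [12,10], Haze [13,11], Neon [14,12] — 9 songs in the same relative order in both, and the DP table's final entry dp[14][12] is also 9, so no common subsequence is longer.

9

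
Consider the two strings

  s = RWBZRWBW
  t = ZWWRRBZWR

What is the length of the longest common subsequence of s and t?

4

Pick R at s[1]=t[5], B at s[3]=t[6], Z at s[4]=t[7], R at s[5]=t[9]; all 4 characters appear in both, in order. Since dp[8][9] = 4, nothing longer is possible.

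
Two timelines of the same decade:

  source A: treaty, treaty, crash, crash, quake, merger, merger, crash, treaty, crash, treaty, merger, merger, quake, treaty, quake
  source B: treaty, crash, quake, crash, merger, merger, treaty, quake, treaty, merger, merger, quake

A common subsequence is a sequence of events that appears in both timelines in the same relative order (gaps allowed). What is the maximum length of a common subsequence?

One common subsequence of length 10: treaty at source A[2]=source B[1], then crash at source A[3]=source B[2], then crash at source A[4]=source B[4], then merger at source A[6]=source B[5], then merger at source A[7]=source B[6], then treaty at source A[9]=source B[7], then treaty at source A[11]=source B[9], then merger at source A[12]=source B[10], then merger at source A[13]=source B[11], then quake at source A[16]=source B[12]. dp[16][12] = 10 confirms this is the maximum.

10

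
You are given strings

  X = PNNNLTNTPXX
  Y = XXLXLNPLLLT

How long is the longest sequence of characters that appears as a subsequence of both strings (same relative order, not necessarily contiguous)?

3

One common subsequence of length 3: P at X[1]=Y[7] → L at X[5]=Y[10] → T at X[8]=Y[11], and the DP table's final entry dp[11][11] is also 3, so no common subsequence is longer.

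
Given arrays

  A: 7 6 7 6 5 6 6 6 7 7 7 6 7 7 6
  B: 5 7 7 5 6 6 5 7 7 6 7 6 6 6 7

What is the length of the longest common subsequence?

Match 7 at A[1]=B[2]; then 7 at A[3]=B[3]; then 5 at A[5]=B[4]; then 6 at A[6]=B[5]; then 6 at A[7]=B[6]; then 7 at A[9]=B[8]; then 7 at A[10]=B[9]; then 7 at A[11]=B[11]; then 6 at A[12]=B[14]; then 7 at A[14]=B[15] — 10 values in the same relative order in both. dp[15][15] = 10 confirms this is the maximum.

10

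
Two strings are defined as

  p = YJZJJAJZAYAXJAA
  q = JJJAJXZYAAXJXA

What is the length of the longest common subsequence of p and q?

Taking J (p #2, q #1) → J (p #4, q #2) → J (p #5, q #3) → A (p #6, q #4) → J (p #7, q #5) → Z (p #8, q #7) → A (p #9, q #9) → A (p #11, q #10) → X (p #12, q #11) → J (p #13, q #12) → A (p #15, q #14) gives a common subsequence of length 11. Since dp[15][14] = 11, nothing longer is possible.

11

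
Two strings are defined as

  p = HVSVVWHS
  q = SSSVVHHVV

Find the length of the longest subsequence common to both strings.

Let dp[i][j] be the LCS length of the first i characters of p and the first j characters of q. dp[i][j] = dp[i-1][j-1]+1 when the i-th and j-th characters match, else max(dp[i-1][j], dp[i][j-1]).
    ·  S  S  S  V  V  H  H  V  V
 ·  0  0  0  0  0  0  0  0  0  0
 H  0  0  0  0  0  0  1  1  1  1
 V  0  0  0  0  1  1  1  1  2  2
 S  0  1  1  1  1  1  1  1  2  2
 V  0  1  1  1  2  2  2  2  2  3
 V  0  1  1  1  2  3  3  3  3  3
 W  0  1  1  1  2  3  3  3  3  3
 H  0  1  1  1  2  3  4  4  4  4
 S  0  1  2  2  2  3  4  4  4  4
dp[8][9] = 4. One LCS (by backtracking along matches): SVVH.

4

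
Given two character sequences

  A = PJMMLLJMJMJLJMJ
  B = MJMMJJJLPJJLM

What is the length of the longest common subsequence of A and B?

9

Match J at A[2]=B[2], M at A[3]=B[3], M at A[4]=B[4], J at A[7]=B[5], J at A[9]=B[6], J at A[11]=B[7], L at A[12]=B[8], J at A[13]=B[11], M at A[14]=B[13] — 9 characters in the same relative order in both. dp[15][13] = 9 confirms this is the maximum.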